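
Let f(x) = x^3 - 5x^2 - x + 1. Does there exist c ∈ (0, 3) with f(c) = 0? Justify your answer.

Yes, such a c exists.

f(0) = 1 and f(3) = -20, which have opposite signs.
f is continuous everywhere (it is a polynomial), in particular on [0, 3].
By the Intermediate Value Theorem, f takes the value 0 somewhere in the open interval.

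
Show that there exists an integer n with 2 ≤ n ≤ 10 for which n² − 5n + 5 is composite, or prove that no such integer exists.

At n = 10: 10² − 5·10 + 5 = 55 = 5·11, which is composite.

n = 10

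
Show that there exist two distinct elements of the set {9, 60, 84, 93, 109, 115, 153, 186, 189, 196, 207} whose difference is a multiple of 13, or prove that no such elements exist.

No such pair exists.

Two integers differ by a multiple of 13 exactly when they have the same residue mod 13. The residues are 9↦9, 60↦8, 84↦6, 93↦2, 109↦5, 115↦11, 153↦10, 186↦4, 189↦7, 196↦1, 207↦12.
All 11 residues are distinct, so no two elements differ by a multiple of 13.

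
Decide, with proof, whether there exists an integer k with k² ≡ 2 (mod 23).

k = 18

Take k = 18. Then 18² = 324 = 14·23 + 2, so 18² ≡ 2 (mod 23).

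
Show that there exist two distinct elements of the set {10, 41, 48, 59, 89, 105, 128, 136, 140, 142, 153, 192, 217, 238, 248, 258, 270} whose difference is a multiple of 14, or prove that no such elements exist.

Reduce each element mod 14: 10↦10, 41↦13, 48↦6, 59↦3, 89↦5, 105↦7, 128↦2, 136↦10, 140↦0, 142↦2, 153↦13, 192↦10, 217↦7, 238↦0, 248↦10, 258↦6, 270↦4. The residue 10 repeats (at 10 and 136), and 136 − 10 = 126 = 9·14.

The pair (10, 136) works.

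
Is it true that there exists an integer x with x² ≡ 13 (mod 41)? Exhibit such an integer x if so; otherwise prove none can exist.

No such integer exists.

Apply Euler's criterion with the prime 41: 13 is a quadratic residue iff 13^20 ≡ 1 (mod 41), and a non-residue iff it is ≡ −1.
Repeated squaring mod 41: 13^2 = 169 ≡ 5; 13^4 ≡ 5² = 25 ≡ 25; 13^8 ≡ 25² = 625 ≡ 10; 13^16 ≡ 10² = 100 ≡ 18.
Since 20 = 16 + 4, 13^20 ≡ 18 · 25; multiplying out mod 41: 18·25 = 450 ≡ 40. Thus 13^20 ≡ 40 ≡ −1 (mod 41).
By Euler's criterion 13 is a quadratic non-residue mod 41: no x satisfies x² ≡ 13 (mod 41).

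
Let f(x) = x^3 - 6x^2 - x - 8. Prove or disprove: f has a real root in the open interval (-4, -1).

The endpoint values f(-4) = -164 and f(-1) = -14 are both negative. Claim: f(x) < 0 for every x in (-4, -1).
Shift to the endpoint -1: with x = -1 − u (0 < u < 3), one computes f(-1 − u) = -u^3 - 9u^2 - 14u - 14.
The nonzero coefficients here are all negative, so for u > 0 every term is negative (or zero), and the constant term -14 is strictly negative.
So f is strictly negative on (-4, -1); no root exists in the interval.

No.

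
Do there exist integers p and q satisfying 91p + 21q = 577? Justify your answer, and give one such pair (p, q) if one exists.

gcd(91, 21) = 7, so every integer of the form 91p + 21q is a multiple of 7.
However 577 leaves remainder 3 on division by 7.
Therefore 91p + 21q = 577 has no solution in integers.

No such integers exist.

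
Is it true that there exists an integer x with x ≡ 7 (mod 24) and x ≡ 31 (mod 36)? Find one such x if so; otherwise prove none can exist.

gcd(24, 36) = 12. A simultaneous solution exists iff 7 ≡ 31 (mod 12); here 7 mod 12 = 7 = 31 mod 12, so it does.
Step through x = 7, 7 + 24, 7 + 2·24, …: the values 7, 31 reduce mod 36 to 7, 31. The value 31 hits 31.
Check: 31 mod 24 = 7, 31 mod 36 = 31. ✓

x = 31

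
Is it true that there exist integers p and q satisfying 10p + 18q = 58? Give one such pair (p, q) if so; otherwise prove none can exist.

p = 4, q = 1

gcd(10, 18) = 2, and 2 divides 58, so integer solutions exist.
Dividing through by 2 reduces the equation to 5p + 9q = 29.
Run the Euclidean algorithm on 9 and 5: 9 = 1·5 + 4, 5 = 1·4 + 1, 4 = 4·1 + 0.
Unwinding: 1 = 5 − 1·4 = 5 − (9 − 1·5) = −9 + 2·5, i.e. 5·2 + 9·(-1) = 1.
Scaling by 29 gives the particular solution (p, q) = (58, -29).
Shifting by a multiple of (9, −5) keeps it a solution: p = 58 − 6·9 = 4, q = -29 + 6·5 = 1.
Check: 10·4 + 18·1 = 40 + 18 = 58. ✓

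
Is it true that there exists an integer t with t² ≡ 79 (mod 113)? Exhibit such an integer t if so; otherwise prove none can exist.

113 is prime, so by Euler's criterion 79 is a square mod 113 iff 79^((113−1)/2) = 79^56 ≡ 1 (mod 113).
Squaring successively (mod 113): 79^2 = 6241 ≡ 26; 79^4 ≡ 26² = 676 ≡ 111; 79^8 ≡ 111² = 12321 ≡ 4; 79^16 ≡ 4² = 16 ≡ 16; 79^32 ≡ 16² = 256 ≡ 30.
Since 56 = 32 + 16 + 8, 79^56 ≡ 30 · 16 · 4; multiplying out mod 113: 30·16 = 480 ≡ 28, then 28·4 = 112 ≡ 112. Thus 79^56 ≡ 112 ≡ −1 (mod 113).
The value −1 means 79 is a non-residue modulo 113, so t² ≡ 79 (mod 113) is impossible.

No, no such integer exists.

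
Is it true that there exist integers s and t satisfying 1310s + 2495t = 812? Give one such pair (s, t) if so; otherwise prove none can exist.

No, no such integers exist.

gcd(1310, 2495) = 5, so every integer of the form 1310s + 2495t is a multiple of 5.
However 812 leaves remainder 2 on division by 5.
Hence no integers s, t satisfy the equation.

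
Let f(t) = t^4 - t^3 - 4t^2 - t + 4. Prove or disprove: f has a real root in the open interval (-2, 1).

Yes, f has a root in the interval.

f(-2) = 14 and f(1) = -1, which have opposite signs.
Since f is a polynomial it is continuous on [-2, 1].
By the Intermediate Value Theorem, f takes the value 0 somewhere in the open interval.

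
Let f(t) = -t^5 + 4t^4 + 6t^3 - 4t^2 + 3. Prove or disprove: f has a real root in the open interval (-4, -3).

f(-4) = 1603 and f(-3) = 372, both positive, so a sign-change argument is unavailable; we show f keeps this sign on the whole interval.
Shift to the endpoint -3: with t = -3 − u (0 < u < 1), one computes f(-3 − u) = u^5 + 19u^4 + 132u^3 + 428u^2 + 651u + 372.
All 6 nonzero coefficients of this polynomial in u are positive; hence for u > 0 the value is a sum of positive terms (the constant 372 among them).
So f is strictly positive on (-4, -3); no root exists in the interval.

No.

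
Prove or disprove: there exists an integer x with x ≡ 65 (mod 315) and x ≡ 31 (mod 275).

No, no such integer exists.

Reduce both congruences modulo 5, which divides 315 and 275: they say x ≡ 65 (mod 5) and x ≡ 31 (mod 5).
However 65 ≡ 0 and 31 ≡ 1 (mod 5), and 0 ≠ 1.
So no integer satisfies both congruences.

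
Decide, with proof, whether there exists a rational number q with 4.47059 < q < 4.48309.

Scale by 19: the interval becomes (84.94121, 85.17871), which contains the integer 85.
So q = 85/19 works: it is a ratio of integers, and dividing 19·4.47059 < 85 < 19·4.48309 through by 19 gives 4.47059 < 85/19 < 4.48309.

q = 85/19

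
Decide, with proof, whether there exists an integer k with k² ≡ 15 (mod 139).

Apply Euler's criterion with the prime 139: 15 is a quadratic residue iff 15^69 ≡ 1 (mod 139), and a non-residue iff it is ≡ −1.
Squaring successively (mod 139): 15^2 = 225 ≡ 86; 15^4 ≡ 86² = 7396 ≡ 29; 15^8 ≡ 29² = 841 ≡ 7; 15^16 ≡ 7² = 49 ≡ 49; 15^32 ≡ 49² = 2401 ≡ 38; 15^64 ≡ 38² = 1444 ≡ 54.
Since 69 = 64 + 4 + 1, 15^69 ≡ 54 · 29 · 15; multiplying out mod 139: 54·29 = 1566 ≡ 37, then 37·15 = 555 ≡ 138. Thus 15^69 ≡ 138 ≡ −1 (mod 139).
The value −1 means 15 is a non-residue modulo 139, so k² ≡ 15 (mod 139) is impossible.

There is no such integer.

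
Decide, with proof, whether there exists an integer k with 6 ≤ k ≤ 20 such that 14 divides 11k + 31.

k = 15

Try k = 15: 11·15 + 31 = 196 = 14·14, which is divisible by 14.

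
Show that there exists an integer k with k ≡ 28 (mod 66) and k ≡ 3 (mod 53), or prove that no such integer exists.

Since 66 and 53 share no common factor, CRT says the pair of congruences has a solution (unique mod 3498).
Write k = 28 + 66t and require 28 + 66t ≡ 3 (mod 53), i.e. 66t ≡ 28 (mod 53).
66 ≡ 13 (mod 53), so this reads 13t ≡ 28 (mod 53). Note 13·49 = 637 ≡ 1 (mod 53) (as 637 − 1 = 12·53), so 13⁻¹ ≡ 49.
Multiplying by 49: t ≡ 49·28 = 1372 ≡ 47 (mod 53).
With t = 47: k = 28 + 66·47 = 3130.
Indeed 3130 ≡ 28 (mod 66) and 3130 ≡ 3 (mod 53).

k = 3130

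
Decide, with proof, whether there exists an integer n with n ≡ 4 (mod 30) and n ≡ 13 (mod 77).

Since 30 and 77 share no common factor, CRT says the pair of congruences has a solution (unique mod 2310).
Write n = 4 + 30t and require 4 + 30t ≡ 13 (mod 77), i.e. 30t ≡ 9 (mod 77).
Note 30·18 = 540 ≡ 1 (mod 77) (as 540 − 1 = 7·77), so 30⁻¹ ≡ 18.
Multiplying by 18: t ≡ 18·9 = 162 ≡ 8 (mod 77).
Taking t = 8 gives n = 4 + 30·8 = 244.
Indeed 244 ≡ 4 (mod 30) and 244 ≡ 13 (mod 77).

n = 244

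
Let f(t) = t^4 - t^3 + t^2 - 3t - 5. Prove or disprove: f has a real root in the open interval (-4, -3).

No such root exists.

The endpoint values f(-4) = 343 and f(-3) = 121 are both positive. Claim: f(t) > 0 for every t in (-4, -3).
Substitute t = -3 − u, where 0 < u < 1 on the interval. Expanding, f(-3 − u) = u^4 + 13u^3 + 64u^2 + 144u + 121.
The nonzero coefficients here are all positive, so for u > 0 every term is positive (or zero), and the constant term 121 is strictly positive.
Therefore f(t) > 0 throughout (-4, -3), and f has no zero there.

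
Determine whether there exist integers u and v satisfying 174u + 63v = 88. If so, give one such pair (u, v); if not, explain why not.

No, no such integers exist.

Any value of 174u + 63v is a multiple of gcd(174, 63) = 3.
But 88 = 3·29 + 1, so 3 ∤ 88.
Hence no integers u, v satisfy the equation.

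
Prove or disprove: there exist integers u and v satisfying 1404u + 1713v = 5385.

Since gcd(1404, 1713) = 3 and 5385 = 3·1795, Bézout's identity guarantees a solution.
Dividing through by 3 reduces the equation to 468u + 571v = 1795.
Dividing repeatedly: 571 = 1·468 + 103, 468 = 4·103 + 56, 103 = 1·56 + 47, 56 = 1·47 + 9, 47 = 5·9 + 2, 9 = 4·2 + 1, 2 = 2·1 + 0.
Working back up the chain: 1 = 9 − 4·2 = 9 − 4·(47 − 5·9) = −4·47 + 21·9 = −4·47 + 21·(56 − 1·47) = 21·56 − 25·47 = 21·56 − 25·(103 − 1·56) = −25·103 + 46·56 = −25·103 + 46·(468 − 4·103) = 46·468 − 209·103 = 46·468 − 209·(571 − 1·468) = −209·571 + 255·468. So 468·255 + 571·(-209) = 1.
Scaling by 1795 gives the particular solution (u, v) = (457725, -375155).
Subtracting 801·571 from u and adding 801·468 to v gives the tidier solution (354, -287).
Indeed 1404·354 + 1713·(-287) = 497016 − 491631 = 5385.

u = 354, v = -287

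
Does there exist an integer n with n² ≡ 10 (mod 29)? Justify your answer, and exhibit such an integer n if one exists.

No such integer exists.

Apply Euler's criterion with the prime 29: 10 is a quadratic residue iff 10^14 ≡ 1 (mod 29), and a non-residue iff it is ≡ −1.
Repeated squaring mod 29: 10^2 = 100 ≡ 13; 10^4 ≡ 13² = 169 ≡ 24; 10^8 ≡ 24² = 576 ≡ 25.
Since 14 = 8 + 4 + 2, 10^14 ≡ 25 · 24 · 13; multiplying out mod 29: 25·24 = 600 ≡ 20, then 20·13 = 260 ≡ 28. Thus 10^14 ≡ 28 ≡ −1 (mod 29).
The value −1 means 10 is a non-residue modulo 29, so n² ≡ 10 (mod 29) is impossible.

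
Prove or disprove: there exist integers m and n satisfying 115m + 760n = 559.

No, no such integers exist.

Both 115 and 760 are divisible by gcd(115, 760) = 5, hence so is any combination 115m + 760n.
However 559 leaves remainder 4 on division by 5.
Hence no integers m, n satisfy the equation.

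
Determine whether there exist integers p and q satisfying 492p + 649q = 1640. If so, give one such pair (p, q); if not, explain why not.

Since gcd(492, 649) = 1, every integer is an integer combination of 492 and 649.
Run the Euclidean algorithm on 649 and 492: 649 = 1·492 + 157, 492 = 3·157 + 21, 157 = 7·21 + 10, 21 = 2·10 + 1, 10 = 10·1 + 0.
Working back up the chain: 1 = 21 − 2·10 = 21 − 2·(157 − 7·21) = −2·157 + 15·21 = −2·157 + 15·(492 − 3·157) = 15·492 − 47·157 = 15·492 − 47·(649 − 1·492) = −47·649 + 62·492. So 492·62 + 649·(-47) = 1.
Scaling by 1640 gives the particular solution (p, q) = (101680, -77080).
Shifting by a multiple of (649, −492) keeps it a solution: p = 101680 − 156·649 = 436, q = -77080 + 156·492 = -328.
Check: 492·436 + 649·(-328) = 214512 − 212872 = 1640. ✓

p = 436, q = -328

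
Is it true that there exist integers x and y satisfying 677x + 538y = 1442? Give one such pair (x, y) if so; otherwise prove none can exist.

Since gcd(677, 538) = 1, every integer is an integer combination of 677 and 538.
Run the Euclidean algorithm on 677 and 538: 677 = 1·538 + 139, 538 = 3·139 + 121, 139 = 1·121 + 18, 121 = 6·18 + 13, 18 = 1·13 + 5, 13 = 2·5 + 3, 5 = 1·3 + 2, 3 = 1·2 + 1, 2 = 2·1 + 0.
Working back up the chain: 1 = 3 − 1·2 = 3 − (5 − 1·3) = −5 + 2·3 = −5 + 2·(13 − 2·5) = 2·13 − 5·5 = 2·13 − 5·(18 − 1·13) = −5·18 + 7·13 = −5·18 + 7·(121 − 6·18) = 7·121 − 47·18 = 7·121 − 47·(139 − 1·121) = −47·139 + 54·121 = −47·139 + 54·(538 − 3·139) = 54·538 − 209·139 = 54·538 − 209·(677 − 1·538) = −209·677 + 263·538. So 677·(-209) + 538·263 = 1.
Multiplying through by 1442: x = (-209)·1442 = -301378, y = 263·1442 = 379246 is a solution.
Shifting by a multiple of (538, −677) keeps it a solution: x = -301378 + 561·538 = 440, y = 379246 − 561·677 = -551.
Indeed 677·440 + 538·(-551) = 297880 − 296438 = 1442.

x = 440, y = -551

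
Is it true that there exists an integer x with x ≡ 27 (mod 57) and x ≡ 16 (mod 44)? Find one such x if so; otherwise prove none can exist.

The moduli 57 and 44 are coprime, so by the Chinese Remainder Theorem a unique solution modulo 2508 exists.
Any solution of the first congruence is x = 27 + 57t; substituting into the second, 57t ≡ 16 − 27 ≡ 33 (mod 44).
57 ≡ 13 (mod 44), so this reads 13t ≡ 33 (mod 44). Since 13·17 = 221 = 5·44 + 1, the inverse of 13 mod 44 is 17.
Therefore t ≡ 17·33 = 561 ≡ 33 (mod 44).
Taking t = 33 gives x = 27 + 57·33 = 1908.
Check: 1908 mod 57 = 27, 1908 mod 44 = 16. ✓

x = 1908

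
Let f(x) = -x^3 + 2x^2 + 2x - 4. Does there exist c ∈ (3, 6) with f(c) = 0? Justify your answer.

The endpoint values f(3) = -7 and f(6) = -136 are both negative. Claim: f(x) < 0 for every x in (3, 6).
Substitute x = 3 + u, where 0 < u < 3 on the interval. Expanding, f(3 + u) = -u^3 - 7u^2 - 13u - 7.
All 4 nonzero coefficients of this polynomial in u are negative; hence for u > 0 the value is a sum of negative terms (the constant -7 among them).
So f is strictly negative on (3, 6); no root exists in the interval.

f has no root in that interval.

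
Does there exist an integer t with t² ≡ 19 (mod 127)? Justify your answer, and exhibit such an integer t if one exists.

t = 107 works: 107² = 11449, and 11449 − 19 = 11430 = 90·127.

t = 107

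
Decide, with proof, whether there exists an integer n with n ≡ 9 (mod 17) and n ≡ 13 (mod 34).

Reduce both congruences modulo 17, which divides 17 and 34: they say n ≡ 9 (mod 17) and n ≡ 13 (mod 17).
These are incompatible: 9 − 13 = -4 is not divisible by 17.
Hence the system has no solution.

No, no such integer exists.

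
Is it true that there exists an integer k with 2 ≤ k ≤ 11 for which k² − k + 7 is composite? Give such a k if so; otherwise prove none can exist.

At k = 5: 5² − 5 + 7 = 27 = 3·9, which is composite.

k = 5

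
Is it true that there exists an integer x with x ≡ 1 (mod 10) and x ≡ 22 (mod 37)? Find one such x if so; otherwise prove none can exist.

gcd(10, 37) = 1, so the Chinese Remainder Theorem guarantees exactly one residue class mod 370 satisfying both.
Any solution of the first congruence is x = 1 + 10t; substituting into the second, 10t ≡ 22 − 1 ≡ 21 (mod 37).
Note 10·26 = 260 ≡ 1 (mod 37) (as 260 − 1 = 7·37), so 10⁻¹ ≡ 26.
Therefore t ≡ 26·21 = 546 ≡ 28 (mod 37).
With t = 28: x = 1 + 10·28 = 281.
Check: 281 mod 10 = 1, 281 mod 37 = 22. ✓

x = 281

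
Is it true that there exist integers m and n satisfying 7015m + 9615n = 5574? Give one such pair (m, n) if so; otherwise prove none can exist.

Both 7015 and 9615 are divisible by gcd(7015, 9615) = 5, hence so is any combination 7015m + 9615n.
But 5574 = 5·1114 + 4, so 5 ∤ 5574.
So the equation is unsolvable over ℤ.

There are no such integers.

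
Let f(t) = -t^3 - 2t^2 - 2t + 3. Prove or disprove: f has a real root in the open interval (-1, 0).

No.

f(-1) = 4 and f(0) = 3, both positive.
f'(t) = -3t^2 - 4t - 2 has discriminant (-4)² − 4·(-3)·(-2) = -8 < 0, so f' has no real roots and is negative for every real t.
So f is strictly decreasing; between -1 and 0 its values lie between f(-1) = 4 and f(0) = 3, all positive. Therefore f has no root in (-1, 0).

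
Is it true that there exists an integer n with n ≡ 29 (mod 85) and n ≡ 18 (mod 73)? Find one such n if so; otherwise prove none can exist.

The moduli 85 and 73 are coprime, so by the Chinese Remainder Theorem a unique solution modulo 6205 exists.
Any solution of the first congruence is n = 29 + 85t; substituting into the second, 85t ≡ 18 − 29 ≡ 62 (mod 73).
85 ≡ 12 (mod 73), so this reads 12t ≡ 62 (mod 73). Note 12·67 = 804 ≡ 1 (mod 73) (as 804 − 1 = 11·73), so 12⁻¹ ≡ 67.
Multiplying by 67: t ≡ 67·62 = 4154 ≡ 66 (mod 73).
With t = 66: n = 29 + 85·66 = 5639.
Indeed 5639 ≡ 29 (mod 85) and 5639 ≡ 18 (mod 73).

n = 5639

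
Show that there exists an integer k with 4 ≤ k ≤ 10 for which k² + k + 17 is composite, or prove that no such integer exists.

The values for k = 4, 5, …, 10 are 37, 47, 59, 73, 89, 107, 127, and each of these is prime.
So no value in the range makes the expression composite.

No such integer k in that range exists.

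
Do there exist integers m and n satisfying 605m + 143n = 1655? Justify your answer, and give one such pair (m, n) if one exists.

No, no such integers exist.

gcd(605, 143) = 11, so every integer of the form 605m + 143n is a multiple of 11.
However 1655 leaves remainder 5 on division by 11.
Hence no integers m, n satisfy the equation.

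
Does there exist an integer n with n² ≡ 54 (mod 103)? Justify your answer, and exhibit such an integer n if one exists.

Apply Euler's criterion with the prime 103: 54 is a quadratic residue iff 54^51 ≡ 1 (mod 103), and a non-residue iff it is ≡ −1.
Repeated squaring mod 103: 54^2 = 2916 ≡ 32; 54^4 ≡ 32² = 1024 ≡ 97; 54^8 ≡ 97² = 9409 ≡ 36; 54^16 ≡ 36² = 1296 ≡ 60; 54^32 ≡ 60² = 3600 ≡ 98.
Since 51 = 32 + 16 + 2 + 1, 54^51 ≡ 98 · 60 · 32 · 54; multiplying out mod 103: 98·60 = 5880 ≡ 9, then 9·32 = 288 ≡ 82, then 82·54 = 4428 ≡ 102. Thus 54^51 ≡ 102 ≡ −1 (mod 103).
By Euler's criterion 54 is a quadratic non-residue mod 103: no n satisfies n² ≡ 54 (mod 103).

There is no such integer.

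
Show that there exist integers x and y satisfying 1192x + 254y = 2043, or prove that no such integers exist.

gcd(1192, 254) = 2, so every integer of the form 1192x + 254y is a multiple of 2.
But 2043 = 2·1021 + 1, so 2 ∤ 2043.
Therefore 1192x + 254y = 2043 has no solution in integers.

No such integers exist.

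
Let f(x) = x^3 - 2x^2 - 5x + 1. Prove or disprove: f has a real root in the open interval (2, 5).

f(2) = -9 and f(5) = 51, which have opposite signs.
As a polynomial, f is continuous on every closed interval.
By the Intermediate Value Theorem, f takes the value 0 somewhere in the open interval.

Such a root exists.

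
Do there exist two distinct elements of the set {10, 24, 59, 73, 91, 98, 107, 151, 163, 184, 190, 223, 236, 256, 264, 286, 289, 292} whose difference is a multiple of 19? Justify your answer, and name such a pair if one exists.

No such pair exists.

Two integers differ by a multiple of 19 exactly when they have the same residue mod 19. The residues are 10↦10, 24↦5, 59↦2, 73↦16, 91↦15, 98↦3, 107↦12, 151↦18, 163↦11, 184↦13, 190↦0, 223↦14, 236↦8, 256↦9, 264↦17, 286↦1, 289↦4, 292↦7.
All 18 residues are distinct, so no two elements differ by a multiple of 19.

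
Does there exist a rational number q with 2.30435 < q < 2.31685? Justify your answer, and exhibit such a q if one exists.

q = 30/13

Scale by 13: the interval becomes (29.95655, 30.11905), which contains the integer 30.
So q = 30/13 works: it is a ratio of integers, and dividing 13·2.30435 < 30 < 13·2.31685 through by 13 gives 2.30435 < 30/13 < 2.31685.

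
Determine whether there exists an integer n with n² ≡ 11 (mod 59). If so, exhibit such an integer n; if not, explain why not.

Apply Euler's criterion with the prime 59: 11 is a quadratic residue iff 11^29 ≡ 1 (mod 59), and a non-residue iff it is ≡ −1.
Squaring successively (mod 59): 11^2 = 121 ≡ 3; 11^4 ≡ 3² = 9 ≡ 9; 11^8 ≡ 9² = 81 ≡ 22; 11^16 ≡ 22² = 484 ≡ 12.
Since 29 = 16 + 8 + 4 + 1, 11^29 ≡ 12 · 22 · 9 · 11; multiplying out mod 59: 12·22 = 264 ≡ 28, then 28·9 = 252 ≡ 16, then 16·11 = 176 ≡ 58. Thus 11^29 ≡ 58 ≡ −1 (mod 59).
By Euler's criterion 11 is a quadratic non-residue mod 59: no n satisfies n² ≡ 11 (mod 59).

There is no such integer.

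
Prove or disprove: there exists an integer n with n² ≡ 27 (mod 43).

No, no such integer exists.

43 is prime, so by Euler's criterion 27 is a square mod 43 iff 27^((43−1)/2) = 27^21 ≡ 1 (mod 43).
Squaring successively (mod 43): 27^2 = 729 ≡ 41; 27^4 ≡ 41² = 1681 ≡ 4; 27^8 ≡ 4² = 16 ≡ 16; 27^16 ≡ 16² = 256 ≡ 41.
Since 21 = 16 + 4 + 1, 27^21 ≡ 41 · 4 · 27; multiplying out mod 43: 41·4 = 164 ≡ 35, then 35·27 = 945 ≡ 42. Thus 27^21 ≡ 42 ≡ −1 (mod 43).
By Euler's criterion 27 is a quadratic non-residue mod 43: no n satisfies n² ≡ 27 (mod 43).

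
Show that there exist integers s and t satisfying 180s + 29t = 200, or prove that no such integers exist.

s = 14, t = -80

180 and 29 are coprime, so 180s + 29t ranges over all of ℤ.
Run the Euclidean algorithm on 180 and 29: 180 = 6·29 + 6, 29 = 4·6 + 5, 6 = 1·5 + 1, 5 = 5·1 + 0.
Back-substituting, 1 = 6 − 1·5 = 6 − (29 − 4·6) = −29 + 5·6 = −29 + 5·(180 − 6·29) = 5·180 − 31·29; that is, 180·5 + 29·(-31) = 1.
Times 200: 180·1000 + 29·(-6200) = 200, so (1000, -6200) solves it.
The general solution is s = 1000 + 29k, t = -6200 − 180k; taking k = -34 gives the smaller pair s = 14, t = -80.
Indeed 180·14 + 29·(-80) = 2520 − 2320 = 200.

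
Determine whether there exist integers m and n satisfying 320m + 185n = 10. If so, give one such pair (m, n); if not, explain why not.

Every value of 320m + 185n is a multiple of gcd(320, 185) = 5; since 5 ∣ 10, solutions exist.
Dividing through by 5 reduces the equation to 64m + 37n = 2.
Run the Euclidean algorithm on 64 and 37: 64 = 1·37 + 27, 37 = 1·27 + 10, 27 = 2·10 + 7, 10 = 1·7 + 3, 7 = 2·3 + 1, 3 = 3·1 + 0.
Back-substituting, 1 = 7 − 2·3 = 7 − 2·(10 − 1·7) = −2·10 + 3·7 = −2·10 + 3·(27 − 2·10) = 3·27 − 8·10 = 3·27 − 8·(37 − 1·27) = −8·37 + 11·27 = −8·37 + 11·(64 − 1·37) = 11·64 − 19·37; that is, 64·11 + 37·(-19) = 1.
Multiplying through by 2: m = 11·2 = 22, n = (-19)·2 = -38 is a solution.
Indeed 320·22 + 185·(-38) = 7040 − 7030 = 10.

m = 22, n = -38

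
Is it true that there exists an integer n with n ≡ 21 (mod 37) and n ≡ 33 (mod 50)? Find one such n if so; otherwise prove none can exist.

gcd(37, 50) = 1, so the Chinese Remainder Theorem guarantees exactly one residue class mod 1850 satisfying both.
Write n = 21 + 37t and require 21 + 37t ≡ 33 (mod 50), i.e. 37t ≡ 12 (mod 50).
Note 37·23 = 851 ≡ 1 (mod 50) (as 851 − 1 = 17·50), so 37⁻¹ ≡ 23.
Multiplying by 23: t ≡ 23·12 = 276 ≡ 26 (mod 50).
Taking t = 26 gives n = 21 + 37·26 = 983.
Indeed 983 ≡ 21 (mod 37) and 983 ≡ 33 (mod 50).

n = 983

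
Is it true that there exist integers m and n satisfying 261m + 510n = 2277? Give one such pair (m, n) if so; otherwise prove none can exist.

Since gcd(261, 510) = 3 and 2277 = 3·759, Bézout's identity guarantees a solution.
Dividing through by 3 reduces the equation to 87m + 170n = 759.
Run the Euclidean algorithm on 170 and 87: 170 = 1·87 + 83, 87 = 1·83 + 4, 83 = 20·4 + 3, 4 = 1·3 + 1, 3 = 3·1 + 0.
Back-substituting, 1 = 4 − 1·3 = 4 − (83 − 20·4) = −83 + 21·4 = −83 + 21·(87 − 1·83) = 21·87 − 22·83 = 21·87 − 22·(170 − 1·87) = −22·170 + 43·87; that is, 87·43 + 170·(-22) = 1.
Multiplying through by 759: m = 43·759 = 32637, n = (-22)·759 = -16698 is a solution.
Subtracting 191·170 from m and adding 191·87 to n gives the tidier solution (167, -81).
Check: 261·167 + 510·(-81) = 43587 − 41310 = 2277. ✓

m = 167, n = -81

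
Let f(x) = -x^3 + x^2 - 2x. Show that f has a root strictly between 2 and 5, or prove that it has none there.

f has no root in that interval.

Evaluate at the endpoints: f(2) = -8, f(5) = -110 — same sign (negative).
The derivative f'(x) = -3x^2 + 2x - 2 is a quadratic with discriminant 2² − 4·(-3)·(-2) = -20 < 0; it never vanishes, so it is always negative (sign of the leading coefficient).
So f is strictly decreasing; between 2 and 5 its values lie between f(2) = -8 and f(5) = -110, all negative. Therefore f has no root in (2, 5).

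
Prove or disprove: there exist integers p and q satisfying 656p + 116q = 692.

Since gcd(656, 116) = 4 and 692 = 4·173, Bézout's identity guarantees a solution.
Dividing through by 4 reduces the equation to 164p + 29q = 173.
Run the Euclidean algorithm on 164 and 29: 164 = 5·29 + 19, 29 = 1·19 + 10, 19 = 1·10 + 9, 10 = 1·9 + 1, 9 = 9·1 + 0.
Back-substituting, 1 = 10 − 1·9 = 10 − (19 − 1·10) = −19 + 2·10 = −19 + 2·(29 − 1·19) = 2·29 − 3·19 = 2·29 − 3·(164 − 5·29) = −3·164 + 17·29; that is, 164·(-3) + 29·17 = 1.
Scaling by 173 gives the particular solution (p, q) = (-519, 2941).
Adding 18·29 to p and subtracting 18·164 from q gives the tidier solution (3, -11).
Check: 656·3 + 116·(-11) = 1968 − 1276 = 692. ✓

p = 3, q = -11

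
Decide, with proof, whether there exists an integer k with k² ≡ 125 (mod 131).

Take k = 115. Then 115² = 13225 = 100·131 + 125, so 115² ≡ 125 (mod 131).

k = 115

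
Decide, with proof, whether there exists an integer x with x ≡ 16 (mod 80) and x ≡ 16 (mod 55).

x = 16

gcd(80, 55) = 5. A simultaneous solution exists iff 16 ≡ 16 (mod 5); here 16 mod 5 = 1 = 16 mod 5, so it does.
The smallest candidate x = 16 works directly: 16 ≡ 16 (mod 55).
Verify: 16 = 0·80 + 16 and 16 = 0·55 + 16. ✓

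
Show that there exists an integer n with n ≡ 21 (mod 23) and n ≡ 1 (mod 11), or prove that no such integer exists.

gcd(23, 11) = 1, so the Chinese Remainder Theorem guarantees exactly one residue class mod 253 satisfying both.
Write n = 21 + 23t and require 21 + 23t ≡ 1 (mod 11), i.e. 23t ≡ 2 (mod 11).
23 ≡ 1 (mod 11), so this reads 1t ≡ 2 (mod 11). So t ≡ 2 (mod 11).
With t = 2: n = 21 + 23·2 = 67.
Indeed 67 ≡ 21 (mod 23) and 67 ≡ 1 (mod 11).

n = 67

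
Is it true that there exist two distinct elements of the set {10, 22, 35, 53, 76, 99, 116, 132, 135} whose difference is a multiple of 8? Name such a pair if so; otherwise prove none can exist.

35 mod 8 = 3 and 99 mod 8 = 3, so 99 − 35 = 64 = 8·8.

35 and 99 are such a pair.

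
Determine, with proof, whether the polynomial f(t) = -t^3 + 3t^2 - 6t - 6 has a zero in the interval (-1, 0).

Yes, f has a root in the interval.

f(-1) = 4 and f(0) = -6, which have opposite signs.
Since f is a polynomial it is continuous on [-1, 0].
By the Intermediate Value Theorem f must vanish at some point of (-1, 0).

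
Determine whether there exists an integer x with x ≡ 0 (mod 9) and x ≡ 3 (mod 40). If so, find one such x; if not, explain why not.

Since 9 and 40 share no common factor, CRT says the pair of congruences has a solution (unique mod 360).
Write x = 0 + 9t and require 0 + 9t ≡ 3 (mod 40), i.e. 9t ≡ 3 (mod 40).
To invert 9 modulo 40: 40 = 4·9 + 4, 9 = 2·4 + 1, 4 = 4·1 + 0, and unwinding, 1 = 9 − 2·4 = 9 − 2·(40 − 4·9) = −2·40 + 9·9. Thus 9⁻¹ ≡ 9 (mod 40).
Multiplying by 9: t ≡ 9·3 = 27 (mod 40).
With t = 27: x = 0 + 9·27 = 243.
Verify: 243 = 27·9 + 0 and 243 = 6·40 + 3. ✓

x = 243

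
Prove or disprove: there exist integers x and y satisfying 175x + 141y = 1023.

x = 84, y = -97

Since gcd(175, 141) = 1, every integer is an integer combination of 175 and 141.
Run the Euclidean algorithm on 175 and 141: 175 = 1·141 + 34, 141 = 4·34 + 5, 34 = 6·5 + 4, 5 = 1·4 + 1, 4 = 4·1 + 0.
Unwinding: 1 = 5 − 1·4 = 5 − (34 − 6·5) = −34 + 7·5 = −34 + 7·(141 − 4·34) = 7·141 − 29·34 = 7·141 − 29·(175 − 1·141) = −29·175 + 36·141, i.e. 175·(-29) + 141·36 = 1.
Scaling by 1023 gives the particular solution (x, y) = (-29667, 36828).
The general solution is x = -29667 + 141k, y = 36828 − 175k; taking k = 211 gives the smaller pair x = 84, y = -97.
Indeed 175·84 + 141·(-97) = 14700 − 13677 = 1023.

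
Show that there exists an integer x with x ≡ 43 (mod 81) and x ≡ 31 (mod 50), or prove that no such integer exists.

Since 81 and 50 share no common factor, CRT says the pair of congruences has a solution (unique mod 4050).
Write x = 43 + 81t and require 43 + 81t ≡ 31 (mod 50), i.e. 81t ≡ 38 (mod 50).
81 ≡ 31 (mod 50), so this reads 31t ≡ 38 (mod 50). Since 31·21 = 651 = 13·50 + 1, the inverse of 31 mod 50 is 21.
Therefore t ≡ 21·38 = 798 ≡ 48 (mod 50).
With t = 48: x = 43 + 81·48 = 3931.
Indeed 3931 ≡ 43 (mod 81) and 3931 ≡ 31 (mod 50).

x = 3931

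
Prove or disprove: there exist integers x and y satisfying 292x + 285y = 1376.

Since gcd(292, 285) = 1, every integer is an integer combination of 292 and 285.
Run the Euclidean algorithm on 292 and 285: 292 = 1·285 + 7, 285 = 40·7 + 5, 7 = 1·5 + 2, 5 = 2·2 + 1, 2 = 2·1 + 0.
Working back up the chain: 1 = 5 − 2·2 = 5 − 2·(7 − 1·5) = −2·7 + 3·5 = −2·7 + 3·(285 − 40·7) = 3·285 − 122·7 = 3·285 − 122·(292 − 1·285) = −122·292 + 125·285. So 292·(-122) + 285·125 = 1.
Multiplying through by 1376: x = (-122)·1376 = -167872, y = 125·1376 = 172000 is a solution.
The general solution is x = -167872 + 285k, y = 172000 − 292k; taking k = 590 gives the smaller pair x = 278, y = -280.
Check: 292·278 + 285·(-280) = 81176 − 79800 = 1376. ✓

x = 278, y = -280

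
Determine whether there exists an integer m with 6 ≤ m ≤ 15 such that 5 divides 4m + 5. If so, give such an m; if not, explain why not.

m = 10

At m = 10 we get 4·10 + 5 = 45, and 45 = 5·9.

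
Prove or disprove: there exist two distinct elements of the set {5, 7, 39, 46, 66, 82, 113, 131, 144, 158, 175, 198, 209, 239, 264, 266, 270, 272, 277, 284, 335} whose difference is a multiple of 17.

Reduce each element mod 17: 5↦5, 7↦7, 39↦5, 46↦12, 66↦15, 82↦14, 113↦11, 131↦12, 144↦8, 158↦5, 175↦5, 198↦11, 209↦5, 239↦1, 264↦9, 266↦11, 270↦15, 272↦0, 277↦5, 284↦12, 335↦12. The residue 5 repeats (at 5 and 39), and 39 − 5 = 34 = 2·17.

Yes: 5 and 39.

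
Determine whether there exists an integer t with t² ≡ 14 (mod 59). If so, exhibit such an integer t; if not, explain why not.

There is no such integer.

Apply Euler's criterion with the prime 59: 14 is a quadratic residue iff 14^29 ≡ 1 (mod 59), and a non-residue iff it is ≡ −1.
Squaring successively (mod 59): 14^2 = 196 ≡ 19; 14^4 ≡ 19² = 361 ≡ 7; 14^8 ≡ 7² = 49 ≡ 49; 14^16 ≡ 49² = 2401 ≡ 41.
Since 29 = 16 + 8 + 4 + 1, 14^29 ≡ 41 · 49 · 7 · 14; multiplying out mod 59: 41·49 = 2009 ≡ 3, then 3·7 = 21 ≡ 21, then 21·14 = 294 ≡ 58. Thus 14^29 ≡ 58 ≡ −1 (mod 59).
By Euler's criterion 14 is a quadratic non-residue mod 59: no t satisfies t² ≡ 14 (mod 59).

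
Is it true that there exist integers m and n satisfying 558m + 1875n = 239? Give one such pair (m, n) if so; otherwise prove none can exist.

No, no such integers exist.

Any value of 558m + 1875n is a multiple of gcd(558, 1875) = 3.
But 239 = 3·79 + 2, so 3 ∤ 239.
So the equation is unsolvable over ℤ.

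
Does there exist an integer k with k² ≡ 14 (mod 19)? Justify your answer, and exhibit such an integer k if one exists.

There is no such integer.

Since (19 − k)² ≡ k² (mod 19), it suffices to square k = 0, 1, …, 9: the residues are 0, 1, 4, 9, 16, 6, 17, 11, 7, 5.
So the quadratic residues mod 19 are {0, 1, 4, 5, 6, 7, 9, 11, 16, 17}, and 14 is not among them.
Therefore k² ≡ 14 (mod 19) has no solution.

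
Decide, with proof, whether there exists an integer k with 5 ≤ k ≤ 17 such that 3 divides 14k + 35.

k = 5

At k = 5 we get 14·5 + 35 = 105, and 105 = 3·35.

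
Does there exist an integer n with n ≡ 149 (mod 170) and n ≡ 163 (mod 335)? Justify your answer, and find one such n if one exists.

Reduce both congruences modulo 5, which divides 170 and 335: they say n ≡ 149 (mod 5) and n ≡ 163 (mod 5).
These are incompatible: 149 − 163 = -14 is not divisible by 5.
Therefore no such n exists.

No such integer exists.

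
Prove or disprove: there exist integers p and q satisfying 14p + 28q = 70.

Since gcd(14, 28) = 14 and 70 = 14·5, Bézout's identity guarantees a solution.
Dividing through by 14 reduces the equation to 1p + 2q = 5.
With a unit coefficient on p, (p, q) = (5, 0) is an immediate solution.
The general solution is p = 5 + 2k, q = 0 − 1k; taking k = -2 gives the smaller pair p = 1, q = 2.
Indeed 14·1 + 28·2 = 14 + 56 = 70.

p = 1, q = 2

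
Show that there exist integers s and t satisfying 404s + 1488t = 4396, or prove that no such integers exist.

s = 335, t = -88

gcd(404, 1488) = 4, and 4 divides 4396, so integer solutions exist.
Dividing through by 4 reduces the equation to 101s + 372t = 1099.
Euclidean algorithm: 372 = 3·101 + 69, 101 = 1·69 + 32, 69 = 2·32 + 5, 32 = 6·5 + 2, 5 = 2·2 + 1, 2 = 2·1 + 0.
Unwinding: 1 = 5 − 2·2 = 5 − 2·(32 − 6·5) = −2·32 + 13·5 = −2·32 + 13·(69 − 2·32) = 13·69 − 28·32 = 13·69 − 28·(101 − 1·69) = −28·101 + 41·69 = −28·101 + 41·(372 − 3·101) = 41·372 − 151·101, i.e. 101·(-151) + 372·41 = 1.
Multiplying through by 1099: s = (-151)·1099 = -165949, t = 41·1099 = 45059 is a solution.
Shifting by a multiple of (372, −101) keeps it a solution: s = -165949 + 447·372 = 335, t = 45059 − 447·101 = -88.
Check: 404·335 + 1488·(-88) = 135340 − 130944 = 4396. ✓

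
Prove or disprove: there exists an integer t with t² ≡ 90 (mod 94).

No, no such integer exists.

The prime 47 divides 94, so t² ≡ 90 (mod 94) would force t² ≡ 90 ≡ 43 (mod 47).
47 is prime, so by Euler's criterion 43 is a square mod 47 iff 43^((47−1)/2) = 43^23 ≡ 1 (mod 47).
Repeated squaring mod 47: 43^2 = 1849 ≡ 16; 43^4 ≡ 16² = 256 ≡ 21; 43^8 ≡ 21² = 441 ≡ 18; 43^16 ≡ 18² = 324 ≡ 42.
Since 23 = 16 + 4 + 2 + 1, 43^23 ≡ 42 · 21 · 16 · 43; multiplying out mod 47: 42·21 = 882 ≡ 36, then 36·16 = 576 ≡ 12, then 12·43 = 516 ≡ 46. Thus 43^23 ≡ 46 ≡ −1 (mod 47).
By Euler's criterion 43 is a quadratic non-residue mod 47: no t satisfies t² ≡ 43 (mod 47).
So 43 is not a square mod 47, and hence 90 is not a square mod 94.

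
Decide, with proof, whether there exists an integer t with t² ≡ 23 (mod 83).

t = 40

t = 40 works: 40² = 1600, and 1600 − 23 = 1577 = 19·83.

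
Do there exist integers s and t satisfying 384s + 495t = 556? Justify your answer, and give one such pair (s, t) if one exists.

No, no such integers exist.

Any value of 384s + 495t is a multiple of gcd(384, 495) = 3.
But 556 = 3·185 + 1, so 3 ∤ 556.
Hence no integers s, t satisfy the equation.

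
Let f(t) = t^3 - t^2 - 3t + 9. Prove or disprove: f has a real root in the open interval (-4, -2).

f(-4) = -59 and f(-2) = 3, which have opposite signs.
f is continuous everywhere (it is a polynomial), in particular on [-4, -2].
By the Intermediate Value Theorem f must vanish at some point of (-4, -2).

Yes, f has a root in the interval.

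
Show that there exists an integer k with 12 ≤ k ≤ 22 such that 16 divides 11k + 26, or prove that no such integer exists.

k = 18

For k = 12, 13, …, 17 the values 158, 169, 180, 191, 202, 213 are not multiples of 16. k = 18 works, since 11·18 + 26 = 224 = 14·16.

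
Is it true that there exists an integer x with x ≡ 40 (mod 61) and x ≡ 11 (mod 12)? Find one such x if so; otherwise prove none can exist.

x = 467

The moduli 61 and 12 are coprime, so by the Chinese Remainder Theorem a unique solution modulo 732 exists.
Any solution of the first congruence is x = 40 + 61t; substituting into the second, 61t ≡ 11 − 40 ≡ 7 (mod 12).
61 ≡ 1 (mod 12), so this reads 1t ≡ 7 (mod 12). So t ≡ 7 (mod 12).
With t = 7: x = 40 + 61·7 = 467.
Verify: 467 = 7·61 + 40 and 467 = 38·12 + 11. ✓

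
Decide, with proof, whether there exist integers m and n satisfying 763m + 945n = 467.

There are no such integers.

Any value of 763m + 945n is a multiple of gcd(763, 945) = 7.
But 467 = 7·66 + 5, so 7 ∤ 467.
Therefore 763m + 945n = 467 has no solution in integers.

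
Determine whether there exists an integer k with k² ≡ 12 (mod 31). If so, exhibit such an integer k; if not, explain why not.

No such integer exists.

Apply Euler's criterion with the prime 31: 12 is a quadratic residue iff 12^15 ≡ 1 (mod 31), and a non-residue iff it is ≡ −1.
Squaring successively (mod 31): 12^2 = 144 ≡ 20; 12^4 ≡ 20² = 400 ≡ 28; 12^8 ≡ 28² = 784 ≡ 9.
Since 15 = 8 + 4 + 2 + 1, 12^15 ≡ 9 · 28 · 20 · 12; multiplying out mod 31: 9·28 = 252 ≡ 4, then 4·20 = 80 ≡ 18, then 18·12 = 216 ≡ 30. Thus 12^15 ≡ 30 ≡ −1 (mod 31).
By Euler's criterion 12 is a quadratic non-residue mod 31: no k satisfies k² ≡ 12 (mod 31).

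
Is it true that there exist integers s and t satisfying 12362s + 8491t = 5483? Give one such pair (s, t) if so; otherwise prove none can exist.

Both 12362 and 8491 are divisible by gcd(12362, 8491) = 7, hence so is any combination 12362s + 8491t.
However 5483 leaves remainder 2 on division by 7.
Hence no integers s, t satisfy the equation.

There are no such integers.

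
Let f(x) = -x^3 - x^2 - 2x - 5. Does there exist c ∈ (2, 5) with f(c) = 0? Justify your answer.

Evaluate at the endpoints: f(2) = -21, f(5) = -165 — same sign (negative).
The derivative f'(x) = -3x^2 - 2x - 2 is a quadratic with discriminant (-2)² − 4·(-3)·(-2) = -20 < 0; it never vanishes, so it is always negative (sign of the leading coefficient).
So f is strictly decreasing; between 2 and 5 its values lie between f(2) = -21 and f(5) = -165, all negative. Therefore f has no root in (2, 5).

No such root exists.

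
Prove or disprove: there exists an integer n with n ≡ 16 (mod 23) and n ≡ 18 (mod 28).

n = 522

The moduli 23 and 28 are coprime, so by the Chinese Remainder Theorem a unique solution modulo 644 exists.
Write n = 16 + 23t and require 16 + 23t ≡ 18 (mod 28), i.e. 23t ≡ 2 (mod 28).
Note 23·11 = 253 ≡ 1 (mod 28) (as 253 − 1 = 9·28), so 23⁻¹ ≡ 11.
Therefore t ≡ 11·2 = 22 (mod 28).
With t = 22: n = 16 + 23·22 = 522.
Verify: 522 = 22·23 + 16 and 522 = 18·28 + 18. ✓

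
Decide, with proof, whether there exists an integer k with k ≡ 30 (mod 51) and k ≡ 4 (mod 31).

k = 438

gcd(51, 31) = 1, so the Chinese Remainder Theorem guarantees exactly one residue class mod 1581 satisfying both.
Any solution of the first congruence is k = 30 + 51t; substituting into the second, 51t ≡ 4 − 30 ≡ 5 (mod 31).
51 ≡ 20 (mod 31), so this reads 20t ≡ 5 (mod 31). Invert 20 mod 31 by the Euclidean algorithm: 31 = 1·20 + 11, 20 = 1·11 + 9, 11 = 1·9 + 2, 9 = 4·2 + 1, 2 = 2·1 + 0; back-substituting, 1 = 9 − 4·2 = 9 − 4·(11 − 1·9) = −4·11 + 5·9 = −4·11 + 5·(20 − 1·11) = 5·20 − 9·11 = 5·20 − 9·(31 − 1·20) = −9·31 + 14·20. Hence 20·14 ≡ 1, so 20⁻¹ ≡ 14 (mod 31).
Therefore t ≡ 14·5 = 70 ≡ 8 (mod 31).
Taking t = 8 gives k = 30 + 51·8 = 438.
Check: 438 mod 51 = 30, 438 mod 31 = 4. ✓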